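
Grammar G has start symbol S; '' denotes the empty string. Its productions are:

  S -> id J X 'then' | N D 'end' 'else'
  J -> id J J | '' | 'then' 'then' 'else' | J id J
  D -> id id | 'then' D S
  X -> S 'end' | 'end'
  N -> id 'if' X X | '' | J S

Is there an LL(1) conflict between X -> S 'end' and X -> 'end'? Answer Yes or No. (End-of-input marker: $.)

FIRST(S 'end') = { 'then', id } and FIRST('end') = { 'end' }.
The FIRST sets are disjoint and neither alternative is nullable — no conflict.

No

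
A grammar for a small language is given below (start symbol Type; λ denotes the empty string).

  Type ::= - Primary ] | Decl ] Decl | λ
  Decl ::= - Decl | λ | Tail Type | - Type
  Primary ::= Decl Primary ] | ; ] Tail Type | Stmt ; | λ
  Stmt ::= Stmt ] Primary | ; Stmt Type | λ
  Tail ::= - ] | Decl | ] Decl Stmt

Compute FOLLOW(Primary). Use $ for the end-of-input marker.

In Type ::= - Primary ]: add FIRST(]) = { ] }.
In Primary ::= Decl Primary ]: add FIRST(]) = { ] }.
In Stmt ::= Stmt ] Primary: Primary is at the end, add FOLLOW(Stmt) = { $, -, ;, ] }.
Union: FOLLOW(Primary) = { $, -, ;, ] }.

{ $, -, ;, ] }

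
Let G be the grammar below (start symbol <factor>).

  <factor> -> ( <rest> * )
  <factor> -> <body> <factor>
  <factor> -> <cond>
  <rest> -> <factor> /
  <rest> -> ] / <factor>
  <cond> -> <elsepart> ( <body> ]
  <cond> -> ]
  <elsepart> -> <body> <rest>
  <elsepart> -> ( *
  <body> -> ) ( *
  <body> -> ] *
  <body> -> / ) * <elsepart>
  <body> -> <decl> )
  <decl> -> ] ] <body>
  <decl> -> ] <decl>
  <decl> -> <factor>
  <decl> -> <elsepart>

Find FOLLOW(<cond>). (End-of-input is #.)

{ #, (, ), *, /, ] }

In <factor> -> <cond>: <cond> is at the end, add FOLLOW(<factor>) = { #, (, ), *, /, ] }.
Union: FOLLOW(<cond>) = { #, (, ), *, /, ] }.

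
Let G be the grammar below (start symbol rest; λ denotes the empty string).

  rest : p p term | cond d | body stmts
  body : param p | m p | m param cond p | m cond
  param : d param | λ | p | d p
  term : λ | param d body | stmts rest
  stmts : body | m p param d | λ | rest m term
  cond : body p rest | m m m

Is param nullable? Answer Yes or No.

param has an λ-production, so param ⇒ λ.

Yes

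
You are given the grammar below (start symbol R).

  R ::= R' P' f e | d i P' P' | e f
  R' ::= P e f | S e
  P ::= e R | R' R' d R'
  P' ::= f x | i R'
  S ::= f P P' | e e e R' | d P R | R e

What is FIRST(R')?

From R' ::= P e f: add FIRST(P) = { d, e, f }.
From R' ::= S e: add FIRST(S) = { d, e, f }.
Union: FIRST(R') = { d, e, f }.

{ d, e, f }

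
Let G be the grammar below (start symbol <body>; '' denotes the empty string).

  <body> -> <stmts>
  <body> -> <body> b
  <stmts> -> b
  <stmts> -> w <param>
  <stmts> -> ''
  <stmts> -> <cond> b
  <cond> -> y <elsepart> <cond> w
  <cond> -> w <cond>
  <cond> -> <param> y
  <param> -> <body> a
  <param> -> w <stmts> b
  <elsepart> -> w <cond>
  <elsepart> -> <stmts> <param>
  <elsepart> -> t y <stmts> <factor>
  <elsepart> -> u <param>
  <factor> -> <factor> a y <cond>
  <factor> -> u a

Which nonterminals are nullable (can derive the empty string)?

Directly nullable (have an ''-production): <stmts>.
<body> -> <stmts> with every symbol nullable, so <body> is nullable.
No other nonterminal has a production whose RHS symbols are all nullable.

{ <body>, <stmts> }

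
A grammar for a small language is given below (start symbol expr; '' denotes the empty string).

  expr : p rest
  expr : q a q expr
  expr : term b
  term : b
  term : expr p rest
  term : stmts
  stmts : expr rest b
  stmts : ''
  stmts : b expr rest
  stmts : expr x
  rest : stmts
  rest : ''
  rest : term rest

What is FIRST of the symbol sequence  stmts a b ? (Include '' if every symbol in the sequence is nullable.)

Add FIRST(stmts)\{''} = { b, p, q }; stmts is nullable, continue.
a is a terminal; add {a} and stop.

{ a, b, p, q }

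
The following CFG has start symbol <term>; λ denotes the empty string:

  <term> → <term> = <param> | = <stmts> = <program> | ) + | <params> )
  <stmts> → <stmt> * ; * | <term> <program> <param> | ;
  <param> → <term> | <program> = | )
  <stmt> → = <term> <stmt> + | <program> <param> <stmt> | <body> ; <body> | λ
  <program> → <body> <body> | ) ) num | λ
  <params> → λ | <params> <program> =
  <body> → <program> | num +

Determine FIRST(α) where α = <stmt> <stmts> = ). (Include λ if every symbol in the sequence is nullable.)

{ ), *, ;, =, num }

Add FIRST(<stmt>)\{λ} = { ), ;, =, num }; <stmt> is nullable, continue.
Add FIRST(<stmts>) = { ), *, ;, =, num }; <stmts> is not nullable, stop.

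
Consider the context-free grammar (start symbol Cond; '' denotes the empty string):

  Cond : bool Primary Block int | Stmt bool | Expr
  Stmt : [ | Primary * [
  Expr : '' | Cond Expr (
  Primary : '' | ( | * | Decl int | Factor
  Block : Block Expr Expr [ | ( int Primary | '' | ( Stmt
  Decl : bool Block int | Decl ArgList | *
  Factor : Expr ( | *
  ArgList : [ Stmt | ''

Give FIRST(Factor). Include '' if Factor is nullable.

From Factor : Expr (: Expr nullable, take FIRST(Expr) ∪ {(} = { (, *, [, bool }.
Factor : * contributes {*}.
Union: FIRST(Factor) = { (, *, [, bool }.

{ (, *, [, bool }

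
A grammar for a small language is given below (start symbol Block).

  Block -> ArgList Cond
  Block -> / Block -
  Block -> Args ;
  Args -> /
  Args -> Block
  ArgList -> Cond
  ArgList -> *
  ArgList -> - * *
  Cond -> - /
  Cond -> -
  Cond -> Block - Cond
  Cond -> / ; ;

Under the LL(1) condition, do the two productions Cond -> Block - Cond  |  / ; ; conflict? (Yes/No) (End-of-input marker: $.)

Yes

FIRST(Block - Cond) = { *, -, / } and FIRST(/ ; ;) = { / }.
Both contain /, so the two alternatives are not disjoint — LL(1) conflict.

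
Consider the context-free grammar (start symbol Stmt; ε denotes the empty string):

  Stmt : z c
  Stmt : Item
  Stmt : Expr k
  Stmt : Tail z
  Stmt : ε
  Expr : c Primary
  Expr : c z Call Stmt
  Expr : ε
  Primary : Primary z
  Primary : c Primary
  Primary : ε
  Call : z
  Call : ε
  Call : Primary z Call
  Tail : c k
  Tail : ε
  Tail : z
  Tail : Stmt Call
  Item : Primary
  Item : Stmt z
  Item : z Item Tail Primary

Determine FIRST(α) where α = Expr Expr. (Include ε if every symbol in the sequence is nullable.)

{ c, ε }

Add FIRST(Expr)\{ε} = { c }; Expr is nullable, continue.
Add FIRST(Expr)\{ε} = { c }; Expr is nullable, continue.
Every symbol is nullable, so include ε.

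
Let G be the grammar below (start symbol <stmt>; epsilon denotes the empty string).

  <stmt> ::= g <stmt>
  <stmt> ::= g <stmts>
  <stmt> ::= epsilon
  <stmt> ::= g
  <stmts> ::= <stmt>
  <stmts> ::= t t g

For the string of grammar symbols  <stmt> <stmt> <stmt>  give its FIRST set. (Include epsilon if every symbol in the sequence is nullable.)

{ g, epsilon }

Add FIRST(<stmt>)\{epsilon} = { g }; <stmt> is nullable, continue.
Add FIRST(<stmt>)\{epsilon} = { g }; <stmt> is nullable, continue.
Add FIRST(<stmt>)\{epsilon} = { g }; <stmt> is nullable, continue.
Every symbol is nullable, so include epsilon.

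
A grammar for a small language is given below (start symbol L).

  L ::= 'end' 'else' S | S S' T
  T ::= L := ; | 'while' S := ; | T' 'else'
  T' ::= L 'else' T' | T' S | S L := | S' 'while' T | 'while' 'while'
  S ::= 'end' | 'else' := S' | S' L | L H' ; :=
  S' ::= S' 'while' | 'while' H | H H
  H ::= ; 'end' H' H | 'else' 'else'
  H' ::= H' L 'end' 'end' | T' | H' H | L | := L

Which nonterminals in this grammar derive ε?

{ } (none)

No nonterminal has an empty production or an RHS whose symbols are all nullable.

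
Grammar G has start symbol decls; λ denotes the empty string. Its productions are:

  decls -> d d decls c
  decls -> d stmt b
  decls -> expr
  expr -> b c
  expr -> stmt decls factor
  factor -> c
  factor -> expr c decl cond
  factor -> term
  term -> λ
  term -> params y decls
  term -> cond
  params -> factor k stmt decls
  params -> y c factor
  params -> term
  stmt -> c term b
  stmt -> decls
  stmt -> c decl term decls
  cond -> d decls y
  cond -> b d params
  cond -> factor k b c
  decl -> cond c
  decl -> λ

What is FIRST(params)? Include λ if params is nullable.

{ b, c, d, k, y, λ }

From params -> factor k stmt decls: factor nullable, take FIRST(factor) ∪ {k} = { b, c, d, k, y }.
params -> y c factor contributes {y}.
From params -> term: add FIRST(term) = { b, c, d, k, y, λ } (including λ since term is nullable).
Union: FIRST(params) = { b, c, d, k, y, λ }.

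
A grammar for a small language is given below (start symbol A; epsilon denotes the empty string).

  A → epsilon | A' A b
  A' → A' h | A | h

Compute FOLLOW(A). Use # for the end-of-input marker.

{ #, b, h }

A is the start symbol, so # ∈ FOLLOW(A).
In A → A' A b: add FIRST(b) = { b }.
In A' → A: A is at the end, add FOLLOW(A') = { b, h }.
Union: FOLLOW(A) = { #, b, h }.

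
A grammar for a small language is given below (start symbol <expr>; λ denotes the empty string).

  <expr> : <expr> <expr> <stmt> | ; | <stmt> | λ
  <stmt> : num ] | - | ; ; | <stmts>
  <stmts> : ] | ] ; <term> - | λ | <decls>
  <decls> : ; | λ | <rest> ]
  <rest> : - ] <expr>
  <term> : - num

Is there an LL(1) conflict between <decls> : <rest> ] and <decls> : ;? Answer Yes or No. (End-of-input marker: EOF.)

No

FIRST(<rest> ]) = { - } and FIRST(;) = { ; }.
The FIRST sets are disjoint and neither alternative is nullable — no conflict.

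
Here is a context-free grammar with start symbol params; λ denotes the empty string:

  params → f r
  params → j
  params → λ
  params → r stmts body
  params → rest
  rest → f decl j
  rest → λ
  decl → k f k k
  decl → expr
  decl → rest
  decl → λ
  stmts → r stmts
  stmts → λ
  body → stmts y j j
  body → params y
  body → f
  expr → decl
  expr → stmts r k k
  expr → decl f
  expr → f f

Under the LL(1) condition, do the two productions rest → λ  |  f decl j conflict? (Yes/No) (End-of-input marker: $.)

Yes

FIRST(λ) = { λ } and FIRST(f decl j) = { f }.
The first alternative is nullable and FOLLOW(rest) = { $, f, j, y } shares f with FIRST of the second — conflict.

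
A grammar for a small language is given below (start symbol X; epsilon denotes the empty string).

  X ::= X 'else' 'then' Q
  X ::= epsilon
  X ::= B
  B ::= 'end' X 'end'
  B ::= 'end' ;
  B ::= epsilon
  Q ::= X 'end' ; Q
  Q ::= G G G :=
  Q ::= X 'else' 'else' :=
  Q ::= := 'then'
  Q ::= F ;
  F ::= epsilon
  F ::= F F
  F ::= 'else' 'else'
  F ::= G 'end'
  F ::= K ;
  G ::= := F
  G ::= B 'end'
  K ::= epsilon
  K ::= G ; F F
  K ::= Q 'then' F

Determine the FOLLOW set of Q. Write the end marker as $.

{ $, 'else', 'end', 'then' }

In X ::= X 'else' 'then' Q: Q is at the end, add FOLLOW(X) = { $, 'else', 'end' }.
In Q ::= X 'end' ; Q: Q is at the end, add FOLLOW(Q) = { $, 'else', 'end', 'then' }.
In K ::= Q 'then' F: add FIRST('then' F) = { 'then' }.
Union: FOLLOW(Q) = { $, 'else', 'end', 'then' }.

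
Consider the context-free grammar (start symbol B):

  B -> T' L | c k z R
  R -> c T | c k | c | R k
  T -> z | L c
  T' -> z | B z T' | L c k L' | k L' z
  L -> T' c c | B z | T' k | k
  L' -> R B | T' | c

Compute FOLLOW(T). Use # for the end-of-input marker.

In R -> c T: T is at the end, add FOLLOW(R) = { #, c, k, z }.
Union: FOLLOW(T) = { #, c, k, z }.

{ #, c, k, z }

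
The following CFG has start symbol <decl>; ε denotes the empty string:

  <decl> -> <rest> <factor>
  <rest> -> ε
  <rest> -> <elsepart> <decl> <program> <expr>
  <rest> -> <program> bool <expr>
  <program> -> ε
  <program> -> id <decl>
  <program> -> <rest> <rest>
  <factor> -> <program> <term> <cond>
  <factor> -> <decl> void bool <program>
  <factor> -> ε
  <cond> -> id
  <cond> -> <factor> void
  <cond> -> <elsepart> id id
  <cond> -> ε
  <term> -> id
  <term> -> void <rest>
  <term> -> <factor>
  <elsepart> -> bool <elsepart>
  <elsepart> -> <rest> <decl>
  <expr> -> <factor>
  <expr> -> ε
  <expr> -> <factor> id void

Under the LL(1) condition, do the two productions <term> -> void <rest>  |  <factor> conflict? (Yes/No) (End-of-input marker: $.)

Yes

FIRST(void <rest>) = { void } and FIRST(<factor>) = { bool, id, void, ε }.
Both contain void, so the two alternatives are not disjoint — LL(1) conflict.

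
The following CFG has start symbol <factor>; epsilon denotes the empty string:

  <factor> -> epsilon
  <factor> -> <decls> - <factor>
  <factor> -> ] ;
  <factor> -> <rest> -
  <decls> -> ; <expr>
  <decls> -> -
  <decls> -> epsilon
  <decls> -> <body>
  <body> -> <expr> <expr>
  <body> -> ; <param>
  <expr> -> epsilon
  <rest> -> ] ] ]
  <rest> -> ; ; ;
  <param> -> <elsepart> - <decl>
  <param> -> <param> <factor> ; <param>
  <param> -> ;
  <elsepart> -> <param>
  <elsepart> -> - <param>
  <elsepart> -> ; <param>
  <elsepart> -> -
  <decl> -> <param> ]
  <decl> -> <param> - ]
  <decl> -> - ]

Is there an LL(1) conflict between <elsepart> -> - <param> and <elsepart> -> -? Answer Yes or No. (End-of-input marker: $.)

FIRST(- <param>) = { - } and FIRST(-) = { - }.
Both contain -, so the two alternatives are not disjoint — LL(1) conflict.

Yes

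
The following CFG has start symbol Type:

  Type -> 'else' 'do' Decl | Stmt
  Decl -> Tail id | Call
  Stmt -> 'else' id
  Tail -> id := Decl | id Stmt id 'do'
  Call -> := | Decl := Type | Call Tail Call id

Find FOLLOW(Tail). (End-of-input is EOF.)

In Decl -> Tail id: add FIRST(id) = { id }.
In Call -> Call Tail Call id: add FIRST(Call id) = { :=, id }.
Union: FOLLOW(Tail) = { :=, id }.

{ :=, id }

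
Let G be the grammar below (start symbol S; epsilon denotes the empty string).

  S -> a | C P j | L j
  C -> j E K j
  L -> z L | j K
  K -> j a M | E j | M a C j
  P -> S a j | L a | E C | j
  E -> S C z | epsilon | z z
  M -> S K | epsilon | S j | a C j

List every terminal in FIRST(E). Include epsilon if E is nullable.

From E -> S C z: add FIRST(S) = { a, j, z }.
E -> epsilon contributes epsilon.
E -> z z contributes {z}.
Union: FIRST(E) = { a, j, z, epsilon }.

{ a, j, z, epsilon }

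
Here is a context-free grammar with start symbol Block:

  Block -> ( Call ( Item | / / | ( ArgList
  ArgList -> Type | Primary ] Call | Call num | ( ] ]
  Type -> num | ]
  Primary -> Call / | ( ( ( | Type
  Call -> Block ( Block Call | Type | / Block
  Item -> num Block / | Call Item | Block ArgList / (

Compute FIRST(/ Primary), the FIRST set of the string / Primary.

{ / }

/ is a terminal; add {/} and stop.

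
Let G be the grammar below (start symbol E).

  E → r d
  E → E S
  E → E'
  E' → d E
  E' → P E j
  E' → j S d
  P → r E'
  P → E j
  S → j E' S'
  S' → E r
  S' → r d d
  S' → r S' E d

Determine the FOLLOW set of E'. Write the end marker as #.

{ #, d, j, r }

In E → E': E' is at the end, add FOLLOW(E) = { #, d, j, r }.
In P → r E': E' is at the end, add FOLLOW(P) = { d, j, r }.
In S → j E' S': add FIRST(S') = { d, j, r }.
Union: FOLLOW(E') = { #, d, j, r }.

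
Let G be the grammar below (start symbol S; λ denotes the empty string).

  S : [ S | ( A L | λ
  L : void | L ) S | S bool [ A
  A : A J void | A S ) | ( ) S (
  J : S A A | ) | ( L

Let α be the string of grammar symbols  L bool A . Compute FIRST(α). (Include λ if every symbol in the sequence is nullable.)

Add FIRST(L) = { (, [, bool, void }; L is not nullable, stop.

{ (, [, bool, void }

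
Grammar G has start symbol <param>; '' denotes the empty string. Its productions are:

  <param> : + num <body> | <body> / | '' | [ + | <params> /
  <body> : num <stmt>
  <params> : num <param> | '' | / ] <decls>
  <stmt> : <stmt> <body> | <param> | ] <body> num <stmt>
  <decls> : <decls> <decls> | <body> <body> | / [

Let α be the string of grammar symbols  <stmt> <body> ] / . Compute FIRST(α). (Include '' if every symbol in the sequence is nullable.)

Add FIRST(<stmt>)\{''} = { +, /, [, ], num }; <stmt> is nullable, continue.
Add FIRST(<body>) = { num }; <body> is not nullable, stop.

{ +, /, [, ], num }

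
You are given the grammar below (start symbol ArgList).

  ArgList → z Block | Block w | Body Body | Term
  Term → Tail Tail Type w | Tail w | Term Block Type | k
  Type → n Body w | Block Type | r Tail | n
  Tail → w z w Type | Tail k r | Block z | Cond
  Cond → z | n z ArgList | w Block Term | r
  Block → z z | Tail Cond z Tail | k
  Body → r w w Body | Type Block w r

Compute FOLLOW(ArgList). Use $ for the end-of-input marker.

{ $, k, n, r, w, z }

ArgList is the start symbol, so $ ∈ FOLLOW(ArgList).
In Cond → n z ArgList: ArgList is at the end, add FOLLOW(Cond) = { $, k, n, r, w, z }.
Union: FOLLOW(ArgList) = { $, k, n, r, w, z }.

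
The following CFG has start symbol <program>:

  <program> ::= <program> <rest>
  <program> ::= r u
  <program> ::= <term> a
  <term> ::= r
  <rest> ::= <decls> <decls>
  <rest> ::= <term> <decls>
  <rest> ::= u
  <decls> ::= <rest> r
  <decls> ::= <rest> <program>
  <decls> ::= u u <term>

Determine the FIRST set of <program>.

From <program> ::= <program> <rest>: add FIRST(<program>) = { r }.
<program> ::= r u contributes {r}.
From <program> ::= <term> a: add FIRST(<term>) = { r }.
Union: FIRST(<program>) = { r }.

{ r }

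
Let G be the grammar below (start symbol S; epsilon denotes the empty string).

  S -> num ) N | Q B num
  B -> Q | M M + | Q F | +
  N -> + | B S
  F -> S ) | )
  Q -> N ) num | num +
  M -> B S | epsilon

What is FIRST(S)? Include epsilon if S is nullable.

S -> num ) N contributes {num}.
From S -> Q B num: add FIRST(Q) = { +, num }.
Union: FIRST(S) = { +, num }.

{ +, num }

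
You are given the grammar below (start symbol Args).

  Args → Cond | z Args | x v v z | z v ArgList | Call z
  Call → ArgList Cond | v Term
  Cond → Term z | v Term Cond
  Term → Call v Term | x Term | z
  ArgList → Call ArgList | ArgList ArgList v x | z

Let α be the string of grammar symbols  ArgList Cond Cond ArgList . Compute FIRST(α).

{ v, z }

Add FIRST(ArgList) = { v, z }; ArgList is not nullable, stop.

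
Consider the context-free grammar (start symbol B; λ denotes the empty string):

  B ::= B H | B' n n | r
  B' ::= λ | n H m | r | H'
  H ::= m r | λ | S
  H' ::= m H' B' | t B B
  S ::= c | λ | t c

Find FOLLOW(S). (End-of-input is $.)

In H ::= S: S is at the end, add FOLLOW(H) = { $, c, m, n, r, t }.
Union: FOLLOW(S) = { $, c, m, n, r, t }.

{ $, c, m, n, r, t }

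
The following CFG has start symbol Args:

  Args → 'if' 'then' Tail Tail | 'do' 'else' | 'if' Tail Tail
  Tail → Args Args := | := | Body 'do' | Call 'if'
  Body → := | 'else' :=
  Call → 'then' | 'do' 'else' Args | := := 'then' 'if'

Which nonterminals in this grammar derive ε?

No nonterminal has an empty production or an RHS whose symbols are all nullable.

{ } (none)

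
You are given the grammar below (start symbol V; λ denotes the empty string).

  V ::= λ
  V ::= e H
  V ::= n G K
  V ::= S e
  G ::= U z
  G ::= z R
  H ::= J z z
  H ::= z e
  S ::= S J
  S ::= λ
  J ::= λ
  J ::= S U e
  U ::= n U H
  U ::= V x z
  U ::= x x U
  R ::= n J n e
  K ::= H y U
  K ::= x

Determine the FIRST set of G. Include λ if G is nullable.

From G ::= U z: add FIRST(U) = { e, n, x }.
G ::= z R contributes {z}.
Union: FIRST(G) = { e, n, x, z }.

{ e, n, x, z }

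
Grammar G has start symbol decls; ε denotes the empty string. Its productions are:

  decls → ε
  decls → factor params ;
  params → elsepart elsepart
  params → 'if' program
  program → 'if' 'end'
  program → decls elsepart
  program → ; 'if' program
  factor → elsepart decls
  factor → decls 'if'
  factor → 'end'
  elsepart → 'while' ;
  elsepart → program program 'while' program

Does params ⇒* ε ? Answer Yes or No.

No

Nullable nonterminals: decls.
No production of params has an RHS whose symbols are all nullable, so params is not nullable.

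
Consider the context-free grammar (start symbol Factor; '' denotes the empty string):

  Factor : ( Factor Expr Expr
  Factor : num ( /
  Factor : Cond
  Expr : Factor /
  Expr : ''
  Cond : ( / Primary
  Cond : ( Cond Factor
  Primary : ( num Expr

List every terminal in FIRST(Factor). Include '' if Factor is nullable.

Factor : ( Factor Expr Expr contributes {(}.
Factor : num ( / contributes {num}.
From Factor : Cond: add FIRST(Cond) = { ( }.
Union: FIRST(Factor) = { (, num }.

{ (, num }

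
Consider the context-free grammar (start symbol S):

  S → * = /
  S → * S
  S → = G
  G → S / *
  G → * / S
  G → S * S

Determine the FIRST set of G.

{ *, = }

From G → S / *: add FIRST(S) = { *, = }.
G → * / S contributes {*}.
From G → S * S: add FIRST(S) = { *, = }.
Union: FIRST(G) = { *, = }.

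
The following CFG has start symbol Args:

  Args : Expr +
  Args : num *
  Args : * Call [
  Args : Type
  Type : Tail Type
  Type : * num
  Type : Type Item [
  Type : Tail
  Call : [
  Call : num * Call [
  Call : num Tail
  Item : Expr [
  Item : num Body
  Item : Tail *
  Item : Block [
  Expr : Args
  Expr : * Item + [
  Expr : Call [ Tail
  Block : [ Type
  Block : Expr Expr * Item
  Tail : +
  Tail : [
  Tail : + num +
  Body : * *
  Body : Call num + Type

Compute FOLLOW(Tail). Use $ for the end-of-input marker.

In Type : Tail Type: add FIRST(Type) = { *, +, [ }.
In Type : Tail: Tail is at the end, add FOLLOW(Type) = { $, *, +, [, num }.
In Call : num Tail: Tail is at the end, add FOLLOW(Call) = { [, num }.
In Item : Tail *: add FIRST(*) = { * }.
In Expr : Call [ Tail: Tail is at the end, add FOLLOW(Expr) = { *, +, [, num }.
Union: FOLLOW(Tail) = { $, *, +, [, num }.

{ $, *, +, [, num }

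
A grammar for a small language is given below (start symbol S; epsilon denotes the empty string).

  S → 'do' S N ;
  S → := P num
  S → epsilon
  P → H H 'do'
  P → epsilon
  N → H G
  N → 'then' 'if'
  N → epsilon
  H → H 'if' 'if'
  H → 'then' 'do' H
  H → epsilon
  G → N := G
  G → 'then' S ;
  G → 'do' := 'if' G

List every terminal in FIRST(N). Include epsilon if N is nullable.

From N → H G: H nullable, take FIRST(H) ∪ FIRST(G) = { 'do', 'if', 'then', := }.
N → 'then' 'if' contributes {'then'}.
N → epsilon contributes epsilon.
Union: FIRST(N) = { 'do', 'if', 'then', :=, epsilon }.

{ 'do', 'if', 'then', :=, epsilon }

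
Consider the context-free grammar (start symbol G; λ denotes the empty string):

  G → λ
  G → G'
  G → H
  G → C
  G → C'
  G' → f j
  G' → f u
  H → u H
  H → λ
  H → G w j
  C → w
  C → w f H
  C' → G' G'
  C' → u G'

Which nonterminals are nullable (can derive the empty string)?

{ G, H }

Directly nullable (have an λ-production): G, H.
No other nonterminal has a production whose RHS symbols are all nullable.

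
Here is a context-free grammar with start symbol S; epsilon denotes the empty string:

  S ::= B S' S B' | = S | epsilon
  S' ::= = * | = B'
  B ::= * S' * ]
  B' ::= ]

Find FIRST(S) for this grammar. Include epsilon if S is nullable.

{ *, =, epsilon }

From S ::= B S' S B': add FIRST(B) = { * }.
S ::= = S contributes {=}.
S ::= epsilon contributes epsilon.
Union: FIRST(S) = { *, =, epsilon }.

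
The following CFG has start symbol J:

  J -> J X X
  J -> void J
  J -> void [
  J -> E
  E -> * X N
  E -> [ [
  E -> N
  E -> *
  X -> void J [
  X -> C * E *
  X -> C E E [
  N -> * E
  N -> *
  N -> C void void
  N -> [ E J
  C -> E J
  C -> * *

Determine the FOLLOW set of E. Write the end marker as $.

In J -> E: E is at the end, add FOLLOW(J) = { $, *, [, void }.
In X -> C * E *: add FIRST(*) = { * }.
In X -> C E E [: add FIRST(E [) = { *, [ }.
In X -> C E E [: add FIRST([) = { [ }.
In N -> * E: E is at the end, add FOLLOW(N) = { $, *, [, void }.
In N -> [ E J: add FIRST(J) = { *, [, void }.
In C -> E J: add FIRST(J) = { *, [, void }.
Union: FOLLOW(E) = { $, *, [, void }.

{ $, *, [, void }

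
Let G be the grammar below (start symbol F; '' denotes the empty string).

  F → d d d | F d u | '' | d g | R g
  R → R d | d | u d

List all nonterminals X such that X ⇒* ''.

Directly nullable (have an ''-production): F.
No other nonterminal has a production whose RHS symbols are all nullable.

{ F }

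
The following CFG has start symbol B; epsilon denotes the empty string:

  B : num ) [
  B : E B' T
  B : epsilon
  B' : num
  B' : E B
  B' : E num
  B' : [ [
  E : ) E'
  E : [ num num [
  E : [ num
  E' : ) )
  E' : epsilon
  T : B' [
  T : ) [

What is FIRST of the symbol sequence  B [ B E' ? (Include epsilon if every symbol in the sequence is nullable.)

{ ), [, num }

Add FIRST(B)\{epsilon} = { ), [, num }; B is nullable, continue.
[ is a terminal; add {[} and stop.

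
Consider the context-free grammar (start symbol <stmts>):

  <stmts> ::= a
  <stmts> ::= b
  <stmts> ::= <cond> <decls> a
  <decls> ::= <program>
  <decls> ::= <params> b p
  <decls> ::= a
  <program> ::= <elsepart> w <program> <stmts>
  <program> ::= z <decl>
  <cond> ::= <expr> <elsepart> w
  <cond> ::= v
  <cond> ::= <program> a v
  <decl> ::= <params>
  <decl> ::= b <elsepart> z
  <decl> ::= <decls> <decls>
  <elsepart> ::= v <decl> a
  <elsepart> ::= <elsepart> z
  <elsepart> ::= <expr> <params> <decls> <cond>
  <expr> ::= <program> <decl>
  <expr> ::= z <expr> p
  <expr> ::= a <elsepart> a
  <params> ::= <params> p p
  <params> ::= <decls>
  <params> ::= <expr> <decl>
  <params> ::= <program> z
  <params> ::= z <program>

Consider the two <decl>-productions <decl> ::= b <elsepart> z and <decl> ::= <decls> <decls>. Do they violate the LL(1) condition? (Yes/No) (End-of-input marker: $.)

No

FIRST(b <elsepart> z) = { b } and FIRST(<decls> <decls>) = { a, v, z }.
The FIRST sets are disjoint and neither alternative is nullable — no conflict.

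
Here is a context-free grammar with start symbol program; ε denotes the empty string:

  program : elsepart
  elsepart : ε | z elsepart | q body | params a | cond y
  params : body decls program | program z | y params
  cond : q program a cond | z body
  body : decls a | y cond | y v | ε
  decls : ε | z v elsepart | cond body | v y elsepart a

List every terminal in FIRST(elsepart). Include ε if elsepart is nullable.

elsepart : ε contributes ε.
elsepart : z elsepart contributes {z}.
elsepart : q body contributes {q}.
From elsepart : params a: params nullable, take FIRST(params) ∪ {a} = { a, q, v, y, z }.
From elsepart : cond y: add FIRST(cond) = { q, z }.
Union: FIRST(elsepart) = { a, q, v, y, z, ε }.

{ a, q, v, y, z, ε }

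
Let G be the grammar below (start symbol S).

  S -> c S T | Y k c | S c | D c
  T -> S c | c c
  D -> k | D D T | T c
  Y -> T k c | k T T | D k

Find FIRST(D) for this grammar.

{ c, k }

D -> k contributes {k}.
From D -> D D T: add FIRST(D) = { c, k }.
From D -> T c: add FIRST(T) = { c, k }.
Union: FIRST(D) = { c, k }.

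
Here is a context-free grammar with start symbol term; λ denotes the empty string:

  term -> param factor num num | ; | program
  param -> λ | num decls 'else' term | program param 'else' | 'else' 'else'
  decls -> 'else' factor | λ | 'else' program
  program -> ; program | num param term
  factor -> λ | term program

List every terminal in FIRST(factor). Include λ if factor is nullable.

factor -> λ contributes λ.
From factor -> term program: add FIRST(term) = { 'else', ;, num }.
Union: FIRST(factor) = { 'else', ;, num, λ }.

{ 'else', ;, num, λ }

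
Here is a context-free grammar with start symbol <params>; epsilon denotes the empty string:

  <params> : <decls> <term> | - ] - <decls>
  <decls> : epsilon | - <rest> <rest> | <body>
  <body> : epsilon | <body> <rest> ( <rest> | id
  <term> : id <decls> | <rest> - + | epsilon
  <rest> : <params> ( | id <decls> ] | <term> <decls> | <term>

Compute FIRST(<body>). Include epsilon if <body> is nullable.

{ (, -, id, epsilon }

<body> : epsilon contributes epsilon.
From <body> : <body> <rest> ( <rest>: <body>, <rest> nullable, take FIRST(<body>) ∪ FIRST(<rest>) ∪ {(} = { (, -, id }.
<body> : id contributes {id}.
Union: FIRST(<body>) = { (, -, id, epsilon }.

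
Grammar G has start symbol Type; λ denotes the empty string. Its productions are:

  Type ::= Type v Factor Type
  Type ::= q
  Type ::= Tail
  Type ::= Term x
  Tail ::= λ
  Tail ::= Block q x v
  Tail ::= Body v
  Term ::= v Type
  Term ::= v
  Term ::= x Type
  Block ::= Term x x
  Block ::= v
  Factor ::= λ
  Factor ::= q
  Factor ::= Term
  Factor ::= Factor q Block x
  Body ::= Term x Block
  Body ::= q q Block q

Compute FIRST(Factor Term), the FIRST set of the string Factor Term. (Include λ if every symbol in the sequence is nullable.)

{ q, v, x }

Add FIRST(Factor)\{λ} = { q, v, x }; Factor is nullable, continue.
Add FIRST(Term) = { v, x }; Term is not nullable, stop.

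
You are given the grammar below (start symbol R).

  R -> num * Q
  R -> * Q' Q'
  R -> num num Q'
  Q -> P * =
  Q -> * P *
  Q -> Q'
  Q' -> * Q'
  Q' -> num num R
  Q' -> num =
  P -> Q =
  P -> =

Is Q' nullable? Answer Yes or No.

No nonterminal in this grammar is nullable.
No production of Q' has an RHS whose symbols are all nullable, so Q' is not nullable.

No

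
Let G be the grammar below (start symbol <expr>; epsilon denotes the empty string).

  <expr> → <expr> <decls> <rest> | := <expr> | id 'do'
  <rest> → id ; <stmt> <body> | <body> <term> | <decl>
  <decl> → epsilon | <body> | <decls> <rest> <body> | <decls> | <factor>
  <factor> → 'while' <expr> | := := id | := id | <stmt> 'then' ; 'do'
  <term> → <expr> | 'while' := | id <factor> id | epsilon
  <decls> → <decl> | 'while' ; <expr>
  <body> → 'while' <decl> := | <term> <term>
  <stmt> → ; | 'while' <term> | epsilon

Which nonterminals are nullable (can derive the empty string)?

Directly nullable (have an epsilon-production): <decl>, <term>, <stmt>.
<rest> → <body> <term> with every symbol nullable, so <rest> is nullable.
<body> → <term> <term> with every symbol nullable, so <body> is nullable.
<decls> → <decl> with every symbol nullable, so <decls> is nullable.
No other nonterminal has a production whose RHS symbols are all nullable.

{ <body>, <decl>, <decls>, <rest>, <stmt>, <term> }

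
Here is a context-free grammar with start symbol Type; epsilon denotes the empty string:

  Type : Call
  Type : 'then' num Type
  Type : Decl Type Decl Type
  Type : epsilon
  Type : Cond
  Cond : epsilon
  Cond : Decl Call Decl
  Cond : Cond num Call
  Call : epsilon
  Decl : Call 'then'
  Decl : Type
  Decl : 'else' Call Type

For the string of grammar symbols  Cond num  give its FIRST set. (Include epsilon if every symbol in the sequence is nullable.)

{ 'else', 'then', num }

Add FIRST(Cond)\{epsilon} = { 'else', 'then', num }; Cond is nullable, continue.
num is a terminal; add {num} and stop.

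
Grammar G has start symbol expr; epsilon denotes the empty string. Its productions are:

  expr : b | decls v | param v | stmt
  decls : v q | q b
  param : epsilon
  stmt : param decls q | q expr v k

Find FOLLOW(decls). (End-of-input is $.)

{ q, v }

In expr : decls v: add FIRST(v) = { v }.
In stmt : param decls q: add FIRST(q) = { q }.
Union: FOLLOW(decls) = { q, v }.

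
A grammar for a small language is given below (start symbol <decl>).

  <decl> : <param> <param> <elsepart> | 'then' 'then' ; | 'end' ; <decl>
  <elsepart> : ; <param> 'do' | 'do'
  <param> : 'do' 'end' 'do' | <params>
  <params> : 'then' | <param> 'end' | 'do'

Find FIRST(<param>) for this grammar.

<param> : 'do' 'end' 'do' contributes {'do'}.
From <param> : <params>: add FIRST(<params>) = { 'do', 'then' }.
Union: FIRST(<param>) = { 'do', 'then' }.

{ 'do', 'then' }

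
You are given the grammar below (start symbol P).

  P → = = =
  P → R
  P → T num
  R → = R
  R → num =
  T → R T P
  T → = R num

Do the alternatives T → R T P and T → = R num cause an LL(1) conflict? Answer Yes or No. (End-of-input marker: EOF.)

Yes

FIRST(R T P) = { =, num } and FIRST(= R num) = { = }.
Both contain =, so the two alternatives are not disjoint — LL(1) conflict.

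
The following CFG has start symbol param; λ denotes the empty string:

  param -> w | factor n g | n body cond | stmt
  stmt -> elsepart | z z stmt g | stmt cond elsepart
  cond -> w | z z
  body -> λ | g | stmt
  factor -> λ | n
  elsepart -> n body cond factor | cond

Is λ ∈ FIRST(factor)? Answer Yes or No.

Yes

factor has an λ-production, so factor ⇒ λ.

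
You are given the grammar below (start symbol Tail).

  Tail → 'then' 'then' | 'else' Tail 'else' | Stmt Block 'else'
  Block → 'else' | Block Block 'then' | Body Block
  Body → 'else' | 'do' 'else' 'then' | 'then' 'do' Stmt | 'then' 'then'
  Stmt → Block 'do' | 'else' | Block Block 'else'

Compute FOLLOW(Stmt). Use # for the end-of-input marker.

{ 'do', 'else', 'then' }

In Tail → Stmt Block 'else': add FIRST(Block 'else') = { 'do', 'else', 'then' }.
In Body → 'then' 'do' Stmt: Stmt is at the end, add FOLLOW(Body) = { 'do', 'else', 'then' }.
Union: FOLLOW(Stmt) = { 'do', 'else', 'then' }.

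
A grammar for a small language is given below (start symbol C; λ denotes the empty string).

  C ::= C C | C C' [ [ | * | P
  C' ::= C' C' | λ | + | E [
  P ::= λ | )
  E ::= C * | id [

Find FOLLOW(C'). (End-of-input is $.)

In C ::= C C' [ [: add FIRST([ [) = { [ }.
In C' ::= C' C': add FIRST(C')\{λ} = { ), *, +, [, id }.
  Since C' is nullable, also add FOLLOW(C') = { ), *, +, [, id }.
In C' ::= C' C': C' is at the end, add FOLLOW(C') = { ), *, +, [, id }.
Union: FOLLOW(C') = { ), *, +, [, id }.

{ ), *, +, [, id }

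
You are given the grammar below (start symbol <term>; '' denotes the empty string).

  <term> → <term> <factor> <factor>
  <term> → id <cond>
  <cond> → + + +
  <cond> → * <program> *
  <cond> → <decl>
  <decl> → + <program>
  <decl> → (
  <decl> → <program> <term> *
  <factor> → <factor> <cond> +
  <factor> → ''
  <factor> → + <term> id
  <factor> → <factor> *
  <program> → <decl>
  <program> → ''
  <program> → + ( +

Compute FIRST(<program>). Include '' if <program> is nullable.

From <program> → <decl>: add FIRST(<decl>) = { (, +, id }.
<program> → '' contributes ''.
<program> → + ( + contributes {+}.
Union: FIRST(<program>) = { (, +, id, '' }.

{ (, +, id, '' }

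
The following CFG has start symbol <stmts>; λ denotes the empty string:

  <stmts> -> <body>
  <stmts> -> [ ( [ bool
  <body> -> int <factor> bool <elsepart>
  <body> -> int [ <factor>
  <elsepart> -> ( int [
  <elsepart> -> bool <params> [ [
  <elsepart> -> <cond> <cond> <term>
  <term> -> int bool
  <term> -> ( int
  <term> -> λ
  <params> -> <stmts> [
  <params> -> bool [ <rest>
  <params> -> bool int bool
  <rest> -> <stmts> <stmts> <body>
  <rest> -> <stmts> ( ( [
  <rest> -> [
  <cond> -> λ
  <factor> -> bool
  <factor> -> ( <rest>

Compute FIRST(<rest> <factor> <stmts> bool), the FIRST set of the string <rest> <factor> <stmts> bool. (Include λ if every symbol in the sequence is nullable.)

{ [, int }

Add FIRST(<rest>) = { [, int }; <rest> is not nullable, stop.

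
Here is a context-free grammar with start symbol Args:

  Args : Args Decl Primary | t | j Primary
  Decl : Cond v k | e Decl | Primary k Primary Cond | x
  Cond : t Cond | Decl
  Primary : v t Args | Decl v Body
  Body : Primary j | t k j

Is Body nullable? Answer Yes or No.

No

No nonterminal in this grammar is nullable.
No production of Body has an RHS whose symbols are all nullable, so Body is not nullable.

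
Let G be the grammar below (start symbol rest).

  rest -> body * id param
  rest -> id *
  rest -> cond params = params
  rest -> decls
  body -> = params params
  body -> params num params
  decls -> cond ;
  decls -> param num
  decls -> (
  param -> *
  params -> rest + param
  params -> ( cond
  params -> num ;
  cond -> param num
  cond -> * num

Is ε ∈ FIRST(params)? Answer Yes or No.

No nonterminal in this grammar is nullable.
No production of params has an RHS whose symbols are all nullable, so params is not nullable.

No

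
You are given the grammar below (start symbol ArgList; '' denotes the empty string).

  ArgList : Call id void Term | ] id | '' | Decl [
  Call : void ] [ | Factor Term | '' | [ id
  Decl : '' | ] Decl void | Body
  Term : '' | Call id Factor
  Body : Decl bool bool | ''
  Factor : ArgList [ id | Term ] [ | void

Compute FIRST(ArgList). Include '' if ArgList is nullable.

From ArgList : Call id void Term: Call nullable, take FIRST(Call) ∪ {id} = { [, ], bool, id, void }.
ArgList : ] id contributes {]}.
ArgList : '' contributes ''.
From ArgList : Decl [: Decl nullable, take FIRST(Decl) ∪ {[} = { [, ], bool }.
Union: FIRST(ArgList) = { [, ], bool, id, void, '' }.

{ [, ], bool, id, void, '' }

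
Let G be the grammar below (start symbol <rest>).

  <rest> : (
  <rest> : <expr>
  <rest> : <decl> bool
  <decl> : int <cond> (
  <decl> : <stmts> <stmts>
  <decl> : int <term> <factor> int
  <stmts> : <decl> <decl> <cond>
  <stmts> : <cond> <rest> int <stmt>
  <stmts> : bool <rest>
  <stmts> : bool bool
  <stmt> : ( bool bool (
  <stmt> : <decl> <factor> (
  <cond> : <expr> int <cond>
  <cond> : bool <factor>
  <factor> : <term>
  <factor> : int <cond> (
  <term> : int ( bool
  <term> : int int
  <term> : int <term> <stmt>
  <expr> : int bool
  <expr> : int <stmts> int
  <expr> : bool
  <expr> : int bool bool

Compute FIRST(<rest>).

<rest> : ( contributes {(}.
From <rest> : <expr>: add FIRST(<expr>) = { bool, int }.
From <rest> : <decl> bool: add FIRST(<decl>) = { bool, int }.
Union: FIRST(<rest>) = { (, bool, int }.

{ (, bool, int }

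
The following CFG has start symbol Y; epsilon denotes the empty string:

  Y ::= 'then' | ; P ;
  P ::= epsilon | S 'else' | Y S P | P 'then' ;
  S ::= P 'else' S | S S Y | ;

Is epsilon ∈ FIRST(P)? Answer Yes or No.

P has an epsilon-production, so P ⇒ epsilon.

Yes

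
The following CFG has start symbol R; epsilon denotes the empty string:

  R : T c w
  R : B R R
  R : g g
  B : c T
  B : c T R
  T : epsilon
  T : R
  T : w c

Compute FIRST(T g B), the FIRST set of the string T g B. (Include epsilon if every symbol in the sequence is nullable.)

{ c, g, w }

Add FIRST(T)\{epsilon} = { c, g, w }; T is nullable, continue.
g is a terminal; add {g} and stop.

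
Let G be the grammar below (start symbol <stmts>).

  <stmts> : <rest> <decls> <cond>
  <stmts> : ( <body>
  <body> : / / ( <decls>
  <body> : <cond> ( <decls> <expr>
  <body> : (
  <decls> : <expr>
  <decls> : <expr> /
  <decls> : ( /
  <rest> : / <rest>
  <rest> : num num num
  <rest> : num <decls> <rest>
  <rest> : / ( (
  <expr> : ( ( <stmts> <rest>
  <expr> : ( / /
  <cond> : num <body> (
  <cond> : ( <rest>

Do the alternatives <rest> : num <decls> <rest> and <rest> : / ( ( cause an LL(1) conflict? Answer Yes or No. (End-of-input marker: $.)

No

FIRST(num <decls> <rest>) = { num } and FIRST(/ ( () = { / }.
The FIRST sets are disjoint and neither alternative is nullable — no conflict.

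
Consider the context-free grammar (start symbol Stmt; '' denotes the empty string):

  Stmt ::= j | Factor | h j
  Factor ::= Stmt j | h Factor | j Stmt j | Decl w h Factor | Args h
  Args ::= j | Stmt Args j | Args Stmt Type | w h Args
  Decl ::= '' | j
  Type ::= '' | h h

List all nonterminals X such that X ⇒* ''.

{ Decl, Type }

Directly nullable (have an ''-production): Decl, Type.
No other nonterminal has a production whose RHS symbols are all nullable.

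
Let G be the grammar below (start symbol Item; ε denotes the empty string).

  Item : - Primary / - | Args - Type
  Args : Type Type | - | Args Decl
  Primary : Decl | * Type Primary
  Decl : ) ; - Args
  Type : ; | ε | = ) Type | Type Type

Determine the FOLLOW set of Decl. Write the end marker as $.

In Args : Args Decl: Decl is at the end, add FOLLOW(Args) = { ), -, / }.
In Primary : Decl: Decl is at the end, add FOLLOW(Primary) = { / }.
Union: FOLLOW(Decl) = { ), -, / }.

{ ), -, / }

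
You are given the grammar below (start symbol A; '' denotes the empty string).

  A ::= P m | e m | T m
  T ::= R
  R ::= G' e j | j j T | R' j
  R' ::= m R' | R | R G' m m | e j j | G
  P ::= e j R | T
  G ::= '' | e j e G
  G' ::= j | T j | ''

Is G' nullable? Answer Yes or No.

G' has an ''-production, so G' ⇒ ''.

Yes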